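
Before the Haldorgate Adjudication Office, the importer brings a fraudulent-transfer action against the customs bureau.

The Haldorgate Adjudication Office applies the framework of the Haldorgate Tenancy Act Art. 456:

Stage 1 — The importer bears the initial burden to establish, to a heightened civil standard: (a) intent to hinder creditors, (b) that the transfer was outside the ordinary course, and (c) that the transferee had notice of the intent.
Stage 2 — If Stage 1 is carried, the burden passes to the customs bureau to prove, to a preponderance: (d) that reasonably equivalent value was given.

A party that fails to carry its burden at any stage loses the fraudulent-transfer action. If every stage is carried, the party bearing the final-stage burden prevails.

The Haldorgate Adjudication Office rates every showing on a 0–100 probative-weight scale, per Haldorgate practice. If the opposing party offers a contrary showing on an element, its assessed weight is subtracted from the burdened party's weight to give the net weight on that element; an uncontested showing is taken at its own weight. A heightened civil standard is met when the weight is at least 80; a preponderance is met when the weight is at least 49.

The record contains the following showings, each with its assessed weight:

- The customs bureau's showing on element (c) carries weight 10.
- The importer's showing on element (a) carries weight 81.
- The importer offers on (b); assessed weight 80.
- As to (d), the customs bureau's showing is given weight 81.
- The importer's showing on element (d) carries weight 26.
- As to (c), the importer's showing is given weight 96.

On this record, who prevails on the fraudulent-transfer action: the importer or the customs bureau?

Stage 1 — burden on importer; standard: a heightened civil standard (weight is at least 80).
    (a): 81 ≥ 80 [met]
    (b): 80 ≥ 80 [met]
    (c): 96 − 10 = 86 ≥ 80 [met]
  Stage 1 carried; the burden shifts to the customs bureau.
Stage 2 — burden on customs bureau; standard: a preponderance (weight is at least 49).
    (d): 81 − 26 = 55 ≥ 49 [met]
  The customs bureau carries the last stage.
Every stage carried; the customs bureau prevails.

customs bureau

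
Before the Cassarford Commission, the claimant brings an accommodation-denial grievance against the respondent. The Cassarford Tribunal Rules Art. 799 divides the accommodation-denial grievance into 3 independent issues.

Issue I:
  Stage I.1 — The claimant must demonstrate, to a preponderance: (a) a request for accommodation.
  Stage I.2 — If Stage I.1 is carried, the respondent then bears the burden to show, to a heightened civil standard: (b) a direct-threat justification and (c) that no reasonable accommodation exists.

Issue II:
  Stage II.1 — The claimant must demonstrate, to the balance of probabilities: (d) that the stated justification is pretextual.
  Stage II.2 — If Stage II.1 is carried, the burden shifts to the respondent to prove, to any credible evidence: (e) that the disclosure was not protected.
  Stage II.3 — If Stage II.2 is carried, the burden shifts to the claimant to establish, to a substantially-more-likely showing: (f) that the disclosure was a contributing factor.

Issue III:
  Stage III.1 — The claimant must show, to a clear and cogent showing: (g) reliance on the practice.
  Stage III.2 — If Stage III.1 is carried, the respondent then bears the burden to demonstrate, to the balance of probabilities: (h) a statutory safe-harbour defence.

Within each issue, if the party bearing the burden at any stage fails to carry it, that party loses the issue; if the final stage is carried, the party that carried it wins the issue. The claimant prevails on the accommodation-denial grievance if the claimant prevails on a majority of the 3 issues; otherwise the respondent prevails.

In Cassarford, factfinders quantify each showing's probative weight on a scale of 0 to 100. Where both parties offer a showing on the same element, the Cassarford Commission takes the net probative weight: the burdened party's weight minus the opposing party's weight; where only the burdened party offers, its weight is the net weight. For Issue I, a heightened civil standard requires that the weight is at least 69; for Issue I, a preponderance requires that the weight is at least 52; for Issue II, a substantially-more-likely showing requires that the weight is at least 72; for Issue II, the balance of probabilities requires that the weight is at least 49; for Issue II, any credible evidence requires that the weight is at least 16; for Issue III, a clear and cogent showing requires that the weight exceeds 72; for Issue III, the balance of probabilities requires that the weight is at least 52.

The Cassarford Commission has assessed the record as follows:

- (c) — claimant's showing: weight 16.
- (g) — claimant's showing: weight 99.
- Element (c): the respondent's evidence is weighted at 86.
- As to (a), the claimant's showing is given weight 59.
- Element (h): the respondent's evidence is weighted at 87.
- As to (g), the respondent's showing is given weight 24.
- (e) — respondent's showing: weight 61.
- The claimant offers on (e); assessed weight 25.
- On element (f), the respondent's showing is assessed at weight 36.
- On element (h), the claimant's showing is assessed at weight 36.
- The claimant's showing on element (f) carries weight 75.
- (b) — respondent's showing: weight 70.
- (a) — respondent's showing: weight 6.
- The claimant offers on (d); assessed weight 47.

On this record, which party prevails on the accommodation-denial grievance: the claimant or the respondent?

respondent

— Issue I —
Stage I.1 — burden on claimant; standard: a preponderance (weight is at least 52).
    (a): 59 − 6 = 53 ≥ 52 [met]
  All elements met. The burden passes to the respondent.
Stage I.2 — burden on respondent; standard: a heightened civil standard (weight is at least 69).
    (b): 70 ≥ 69 [met]
    (c): 86 − 16 = 70 ≥ 69 [met]
  All elements met at the final stage.
With every stage satisfied, the respondent prevails on this issue.
— Issue II —
Stage II.1 (claimant, the balance of probabilities, weight is at least 49): (d) 47 < 49 — fails.
  The claimant does not carry Stage II.1.
The respondent prevails on this issue.
— Issue III —
Stage III.1 (claimant, a clear and cogent showing, weight exceeds 72): (g) net 99−24=75 > 72 — meets.
  All elements met. The burden passes to the respondent.
Stage III.2 (respondent, the balance of probabilities, weight is at least 52): (h) net 87−36=51 < 52 — fails.
  Stage III.2 not carried; the respondent fails its burden.
So the claimant prevails on this issue.
Per-issue: Issue I → respondent; Issue II → respondent; Issue III → claimant. The claimant must prevail on a majority of issues; overall, the respondent prevails.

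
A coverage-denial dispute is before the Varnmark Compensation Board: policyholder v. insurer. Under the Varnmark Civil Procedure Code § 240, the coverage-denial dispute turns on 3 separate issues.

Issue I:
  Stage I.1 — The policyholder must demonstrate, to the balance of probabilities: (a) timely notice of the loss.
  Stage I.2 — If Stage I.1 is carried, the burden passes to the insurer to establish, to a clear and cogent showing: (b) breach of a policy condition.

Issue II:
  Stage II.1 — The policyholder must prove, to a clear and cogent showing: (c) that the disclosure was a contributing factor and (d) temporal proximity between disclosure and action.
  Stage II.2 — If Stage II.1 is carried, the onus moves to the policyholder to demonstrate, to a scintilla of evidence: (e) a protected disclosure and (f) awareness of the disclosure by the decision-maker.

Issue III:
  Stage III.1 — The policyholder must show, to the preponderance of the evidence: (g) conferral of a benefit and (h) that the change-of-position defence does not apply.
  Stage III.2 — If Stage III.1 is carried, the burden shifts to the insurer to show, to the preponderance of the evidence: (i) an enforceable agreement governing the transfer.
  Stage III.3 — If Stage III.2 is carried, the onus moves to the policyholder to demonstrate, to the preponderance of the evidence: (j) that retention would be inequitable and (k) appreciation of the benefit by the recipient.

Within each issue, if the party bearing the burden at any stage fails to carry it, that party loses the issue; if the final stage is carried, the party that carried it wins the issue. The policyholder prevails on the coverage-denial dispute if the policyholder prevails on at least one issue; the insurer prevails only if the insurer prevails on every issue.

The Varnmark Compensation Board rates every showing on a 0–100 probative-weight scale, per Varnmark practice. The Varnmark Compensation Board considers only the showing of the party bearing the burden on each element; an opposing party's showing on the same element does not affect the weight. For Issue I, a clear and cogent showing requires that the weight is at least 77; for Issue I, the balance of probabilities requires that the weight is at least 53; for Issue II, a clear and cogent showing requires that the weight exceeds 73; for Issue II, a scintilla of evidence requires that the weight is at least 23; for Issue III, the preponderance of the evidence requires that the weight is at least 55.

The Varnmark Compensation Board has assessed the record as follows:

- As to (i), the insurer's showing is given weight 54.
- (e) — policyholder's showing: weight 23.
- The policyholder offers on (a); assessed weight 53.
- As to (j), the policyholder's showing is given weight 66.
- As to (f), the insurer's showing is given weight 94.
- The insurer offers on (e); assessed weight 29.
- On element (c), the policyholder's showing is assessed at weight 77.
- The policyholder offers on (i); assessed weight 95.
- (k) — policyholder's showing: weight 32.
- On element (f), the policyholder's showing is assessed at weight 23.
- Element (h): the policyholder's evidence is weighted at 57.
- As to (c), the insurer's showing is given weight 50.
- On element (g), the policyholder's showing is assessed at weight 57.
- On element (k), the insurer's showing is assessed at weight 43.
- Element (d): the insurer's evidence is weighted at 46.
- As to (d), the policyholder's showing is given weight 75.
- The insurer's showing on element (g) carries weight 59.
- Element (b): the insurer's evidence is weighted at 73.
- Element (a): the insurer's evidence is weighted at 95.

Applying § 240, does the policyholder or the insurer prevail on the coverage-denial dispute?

policyholder

— Issue I —
Stage I.1 (policyholder, the balance of probabilities, weight is at least 53): (a) 53 (insurer's 95 disregarded) ≥ 53 — meets.
  Stage I.1 is satisfied; the onus moves to the insurer.
Stage I.2 (insurer, a clear and cogent showing, weight is at least 77): (b) 73 < 77 — fails.
  Not every element is met, so the insurer fails to carry Stage I.2.
The analysis ends at Stage I.2; the policyholder prevails on this issue.
— Issue II —
At Stage II.1 the policyholder must meet a clear and cogent showing (weight exceeds 73): on (c) the weight is 77 (the insurer's 50 is given no effect), which does exceed 73, so (c) meets the standard; on (d) the weight is 75 (the insurer's 46 is given no effect), > 73, so (d) meets the standard.
  All elements met. The policyholder retains the burden for Stage II.2.
At Stage II.2 the policyholder must meet a scintilla of evidence (weight is at least 23): on (e) the weight is 23 (the insurer's 29 is given no effect), ≥ 23, so (e) meets the standard; on (f) the weight is 23 (the insurer's 94 is given no effect), which does reach 23, so (f) meets the standard.
  All elements met at the final stage.
With every stage satisfied, the policyholder prevails on this issue.
— Issue III —
Stage III.1 (policyholder, the preponderance of the evidence, weight is at least 55): (g) 57 (insurer's 59 disregarded) ≥ 55 — meets; (h) 57 ≥ 55 — meets.
  The policyholder carries Stage III.1; the insurer now bears the burden.
Stage III.2 (insurer, the preponderance of the evidence, weight is at least 55): (i) 54 (policyholder's 95 disregarded) < 55 — fails.
  Not every element is met, so the insurer fails to carry Stage III.2.
So the policyholder prevails on this issue.
Per-issue: Issue I → policyholder; Issue II → policyholder; Issue III → policyholder. The policyholder must prevail on at least one issue; overall, the policyholder prevails.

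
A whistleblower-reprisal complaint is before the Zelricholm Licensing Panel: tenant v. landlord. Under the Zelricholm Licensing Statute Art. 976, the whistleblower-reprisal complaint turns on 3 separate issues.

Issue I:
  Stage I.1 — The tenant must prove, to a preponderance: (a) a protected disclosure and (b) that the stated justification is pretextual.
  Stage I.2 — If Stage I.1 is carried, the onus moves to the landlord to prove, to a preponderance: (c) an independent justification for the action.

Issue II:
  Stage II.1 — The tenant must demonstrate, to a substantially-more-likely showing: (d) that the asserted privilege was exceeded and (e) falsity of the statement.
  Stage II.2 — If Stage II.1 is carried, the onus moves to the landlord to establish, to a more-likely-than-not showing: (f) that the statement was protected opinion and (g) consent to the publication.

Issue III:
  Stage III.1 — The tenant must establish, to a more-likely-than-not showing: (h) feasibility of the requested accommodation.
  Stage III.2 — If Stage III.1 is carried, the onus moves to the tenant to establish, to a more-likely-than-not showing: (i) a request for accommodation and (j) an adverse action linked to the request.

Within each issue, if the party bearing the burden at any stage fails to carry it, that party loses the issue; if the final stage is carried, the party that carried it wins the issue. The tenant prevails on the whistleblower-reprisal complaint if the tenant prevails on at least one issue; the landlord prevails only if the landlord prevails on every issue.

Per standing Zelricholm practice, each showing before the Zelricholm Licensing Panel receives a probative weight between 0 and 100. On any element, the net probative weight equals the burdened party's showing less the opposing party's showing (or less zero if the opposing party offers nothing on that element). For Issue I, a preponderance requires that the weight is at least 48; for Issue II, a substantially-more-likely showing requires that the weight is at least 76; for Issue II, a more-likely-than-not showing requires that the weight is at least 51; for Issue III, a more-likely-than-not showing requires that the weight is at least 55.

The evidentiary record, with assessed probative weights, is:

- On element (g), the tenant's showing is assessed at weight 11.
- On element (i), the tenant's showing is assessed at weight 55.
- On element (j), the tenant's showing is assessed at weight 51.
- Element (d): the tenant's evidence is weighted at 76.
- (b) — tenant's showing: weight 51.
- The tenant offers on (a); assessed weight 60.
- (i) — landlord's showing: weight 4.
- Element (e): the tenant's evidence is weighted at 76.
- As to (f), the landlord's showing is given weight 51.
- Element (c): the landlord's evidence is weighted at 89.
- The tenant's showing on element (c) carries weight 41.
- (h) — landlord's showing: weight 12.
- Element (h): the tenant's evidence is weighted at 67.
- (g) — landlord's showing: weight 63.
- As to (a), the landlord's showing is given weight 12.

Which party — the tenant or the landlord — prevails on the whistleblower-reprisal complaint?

landlord

— Issue I —
At Stage I.1 the tenant must meet a preponderance (weight is at least 48): on (a) the weight is 60 less the opposing 12 gives net 48, ≥ 48, so (a) meets the standard; on (b) the weight is 51, ≥ 48, so (b) meets the standard.
  The tenant carries Stage I.1; the landlord now bears the burden.
At Stage I.2 the landlord must meet a preponderance (weight is at least 48): on (c) the weight is 89 less the opposing 41 gives net 48, which does reach 48, so (c) meets the standard.
  Stage I.2 carried; the final stage is satisfied.
With every stage satisfied, the landlord prevails on this issue.
— Issue II —
Stage II.1 — burden on tenant; standard: a substantially-more-likely showing (weight is at least 76).
    (d): 76 ≥ 76 [met]
    (e): 76 ≥ 76 [met]
  Stage II.1 carried; the burden shifts to the landlord.
Stage II.2 — burden on landlord; standard: a more-likely-than-not showing (weight is at least 51).
    (f): 51 ≥ 51 [met]
    (g): 63 − 11 = 52 ≥ 51 [met]
  The landlord carries the last stage.
With every stage satisfied, the landlord prevails on this issue.
— Issue III —
Stage III.1 — burden on tenant; standard: a more-likely-than-not showing (weight is at least 55).
    (h): 67 − 12 = 55 ≥ 55 [met]
  Stage III.1 is satisfied; the tenant continues to bear the burden.
Stage III.2 — burden on tenant; standard: a more-likely-than-not showing (weight is at least 55).
    (i): 55 − 4 = 51 < 55 [not met]
    (j): 51 < 55 [not met]
  Not every element is met, so the tenant fails to carry Stage III.2.
The analysis ends at Stage III.2; the landlord prevails on this issue.
Per-issue: Issue I → landlord; Issue II → landlord; Issue III → landlord. The tenant must prevail on at least one issue; overall, the landlord prevails.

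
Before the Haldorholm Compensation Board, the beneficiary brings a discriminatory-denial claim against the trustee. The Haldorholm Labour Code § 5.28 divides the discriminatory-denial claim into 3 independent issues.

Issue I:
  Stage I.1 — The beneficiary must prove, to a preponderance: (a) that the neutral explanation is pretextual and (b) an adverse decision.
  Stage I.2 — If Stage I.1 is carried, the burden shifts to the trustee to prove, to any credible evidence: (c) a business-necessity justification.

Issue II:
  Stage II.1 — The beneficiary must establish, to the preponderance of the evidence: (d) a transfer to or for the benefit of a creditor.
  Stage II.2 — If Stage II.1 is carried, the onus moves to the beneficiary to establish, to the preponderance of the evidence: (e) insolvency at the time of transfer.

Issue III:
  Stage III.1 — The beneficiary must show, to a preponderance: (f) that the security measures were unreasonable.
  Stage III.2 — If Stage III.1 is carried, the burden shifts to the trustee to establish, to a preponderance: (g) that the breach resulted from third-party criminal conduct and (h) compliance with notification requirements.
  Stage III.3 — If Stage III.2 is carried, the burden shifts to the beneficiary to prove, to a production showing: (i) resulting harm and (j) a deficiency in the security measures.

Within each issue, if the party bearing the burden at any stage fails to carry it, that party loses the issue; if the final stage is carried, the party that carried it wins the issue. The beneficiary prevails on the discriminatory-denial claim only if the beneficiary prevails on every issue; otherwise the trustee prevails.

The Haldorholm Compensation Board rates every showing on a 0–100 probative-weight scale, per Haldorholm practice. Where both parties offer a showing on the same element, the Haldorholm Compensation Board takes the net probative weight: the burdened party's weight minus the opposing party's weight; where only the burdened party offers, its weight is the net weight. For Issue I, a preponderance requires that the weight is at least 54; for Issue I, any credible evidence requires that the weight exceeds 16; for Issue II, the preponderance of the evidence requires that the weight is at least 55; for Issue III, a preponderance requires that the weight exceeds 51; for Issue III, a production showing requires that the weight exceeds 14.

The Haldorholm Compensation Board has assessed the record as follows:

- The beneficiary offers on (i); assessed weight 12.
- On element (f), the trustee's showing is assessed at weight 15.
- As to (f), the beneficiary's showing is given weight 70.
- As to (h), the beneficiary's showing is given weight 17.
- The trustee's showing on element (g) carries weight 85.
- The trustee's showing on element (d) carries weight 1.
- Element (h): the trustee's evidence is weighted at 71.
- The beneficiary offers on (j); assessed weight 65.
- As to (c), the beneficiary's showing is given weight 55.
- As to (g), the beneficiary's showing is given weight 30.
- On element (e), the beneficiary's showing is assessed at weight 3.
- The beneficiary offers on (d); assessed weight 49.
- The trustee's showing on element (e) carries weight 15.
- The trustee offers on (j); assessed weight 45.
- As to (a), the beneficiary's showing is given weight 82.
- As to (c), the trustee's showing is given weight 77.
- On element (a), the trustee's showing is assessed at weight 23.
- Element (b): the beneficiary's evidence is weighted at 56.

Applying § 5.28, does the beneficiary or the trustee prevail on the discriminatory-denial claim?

— Issue I —
Stage I.1 (beneficiary, a preponderance, weight is at least 54): (a) net 82−23=59 ≥ 54 — meets; (b) 56 ≥ 54 — meets.
  Stage I.1 carried; the burden shifts to the trustee.
Stage I.2 (trustee, any credible evidence, weight exceeds 16): (c) net 77−55=22 > 16 — meets.
  The trustee carries the last stage.
Every stage carried; the trustee prevails on this issue.
— Issue II —
Stage II.1 (beneficiary, the preponderance of the evidence, weight is at least 55): (d) net 49−1=48 < 55 — fails.
  The beneficiary does not carry Stage II.1.
So the trustee prevails on this issue.
— Issue III —
Stage III.1 — burden on beneficiary; standard: a preponderance (weight exceeds 51).
    (f): 70 − 15 = 55 > 51 [met]
  The beneficiary carries Stage III.1; the trustee now bears the burden.
Stage III.2 — burden on trustee; standard: a preponderance (weight exceeds 51).
    (g): 85 − 30 = 55 > 51 [met]
    (h): 71 − 17 = 54 > 51 [met]
  The trustee carries Stage III.2; the beneficiary now bears the burden.
Stage III.3 — burden on beneficiary; standard: a production showing (weight exceeds 14).
    (i): 12 ≤ 14 [not met]
    (j): 65 − 45 = 20 > 14 [met]
  Stage III.3 not carried; the beneficiary fails its burden.
So the trustee prevails on this issue.
Per-issue: Issue I → trustee; Issue II → trustee; Issue III → trustee. The beneficiary must prevail on every issue; overall, the trustee prevails.

trustee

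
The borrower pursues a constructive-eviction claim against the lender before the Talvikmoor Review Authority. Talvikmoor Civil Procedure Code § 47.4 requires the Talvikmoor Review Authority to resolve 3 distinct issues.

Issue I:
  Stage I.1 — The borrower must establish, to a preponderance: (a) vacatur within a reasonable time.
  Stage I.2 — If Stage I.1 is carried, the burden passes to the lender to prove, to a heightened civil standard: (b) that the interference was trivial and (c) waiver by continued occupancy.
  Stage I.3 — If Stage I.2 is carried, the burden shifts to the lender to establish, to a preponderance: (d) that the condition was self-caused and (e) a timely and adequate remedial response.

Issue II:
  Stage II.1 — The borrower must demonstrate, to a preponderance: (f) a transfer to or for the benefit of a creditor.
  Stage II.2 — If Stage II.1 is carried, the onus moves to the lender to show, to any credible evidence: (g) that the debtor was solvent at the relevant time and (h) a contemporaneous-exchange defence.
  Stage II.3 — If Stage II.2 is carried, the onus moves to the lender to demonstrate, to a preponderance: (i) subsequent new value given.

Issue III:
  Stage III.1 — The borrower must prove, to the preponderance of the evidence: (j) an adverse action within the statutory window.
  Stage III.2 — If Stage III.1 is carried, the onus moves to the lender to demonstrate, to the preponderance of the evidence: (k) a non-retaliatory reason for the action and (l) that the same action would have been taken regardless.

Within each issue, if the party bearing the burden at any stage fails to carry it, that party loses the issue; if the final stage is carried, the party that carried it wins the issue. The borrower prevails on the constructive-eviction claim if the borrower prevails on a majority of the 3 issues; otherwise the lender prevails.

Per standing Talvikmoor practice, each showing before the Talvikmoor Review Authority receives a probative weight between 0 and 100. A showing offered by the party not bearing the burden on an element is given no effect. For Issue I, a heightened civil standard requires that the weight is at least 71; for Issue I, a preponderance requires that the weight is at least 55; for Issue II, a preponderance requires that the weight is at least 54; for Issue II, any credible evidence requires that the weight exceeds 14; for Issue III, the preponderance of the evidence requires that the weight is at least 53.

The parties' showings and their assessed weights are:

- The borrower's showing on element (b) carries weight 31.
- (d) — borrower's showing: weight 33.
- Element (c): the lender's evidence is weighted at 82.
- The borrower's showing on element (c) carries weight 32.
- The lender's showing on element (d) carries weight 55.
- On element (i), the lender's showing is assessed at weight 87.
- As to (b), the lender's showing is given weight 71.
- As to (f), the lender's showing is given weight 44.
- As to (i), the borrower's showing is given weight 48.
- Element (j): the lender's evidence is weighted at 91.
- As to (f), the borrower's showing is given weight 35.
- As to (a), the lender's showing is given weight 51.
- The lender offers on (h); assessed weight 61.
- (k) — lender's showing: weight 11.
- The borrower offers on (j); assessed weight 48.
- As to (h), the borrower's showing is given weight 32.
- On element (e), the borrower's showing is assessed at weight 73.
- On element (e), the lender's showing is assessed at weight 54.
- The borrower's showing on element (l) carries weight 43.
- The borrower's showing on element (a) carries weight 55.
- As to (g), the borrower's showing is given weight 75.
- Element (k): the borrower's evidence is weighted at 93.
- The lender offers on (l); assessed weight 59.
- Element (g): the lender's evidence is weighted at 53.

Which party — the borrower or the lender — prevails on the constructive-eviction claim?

— Issue I —
Stage I.1 — burden on borrower; standard: a preponderance (weight is at least 55).
    (a): 55 (lender's 51 disregarded) ≥ 55 [met]
  Stage I.1 is satisfied; the onus moves to the lender.
Stage I.2 — burden on lender; standard: a heightened civil standard (weight is at least 71).
    (b): 71 (borrower's 31 disregarded) ≥ 71 [met]
    (c): 82 (borrower's 32 disregarded) ≥ 71 [met]
  All elements met. The lender retains the burden for Stage I.3.
Stage I.3 — burden on lender; standard: a preponderance (weight is at least 55).
    (d): 55 (borrower's 33 disregarded) ≥ 55 [met]
    (e): 54 (borrower's 73 disregarded) < 55 [not met]
  Stage I.3 not carried; the lender fails its burden.
So the borrower prevails on this issue.
— Issue II —
Stage II.1 — burden on borrower; standard: a preponderance (weight is at least 54).
    (f): 35 (lender's 44 disregarded) < 54 [not met]
  Not every element is met, so the borrower fails to carry Stage II.1.
The lender prevails on this issue.
— Issue III —
At Stage III.1 the borrower must meet the preponderance of the evidence (weight is at least 53): on (j) the weight is 48 (the lender's 91 is given no effect), which does not reach 53, so (j) does not meet the standard.
  The borrower does not carry Stage III.1.
The analysis ends at Stage III.1; the lender prevails on this issue.
Per-issue: Issue I → borrower; Issue II → lender; Issue III → lender. The borrower must prevail on a majority of issues; overall, the lender prevails.

lender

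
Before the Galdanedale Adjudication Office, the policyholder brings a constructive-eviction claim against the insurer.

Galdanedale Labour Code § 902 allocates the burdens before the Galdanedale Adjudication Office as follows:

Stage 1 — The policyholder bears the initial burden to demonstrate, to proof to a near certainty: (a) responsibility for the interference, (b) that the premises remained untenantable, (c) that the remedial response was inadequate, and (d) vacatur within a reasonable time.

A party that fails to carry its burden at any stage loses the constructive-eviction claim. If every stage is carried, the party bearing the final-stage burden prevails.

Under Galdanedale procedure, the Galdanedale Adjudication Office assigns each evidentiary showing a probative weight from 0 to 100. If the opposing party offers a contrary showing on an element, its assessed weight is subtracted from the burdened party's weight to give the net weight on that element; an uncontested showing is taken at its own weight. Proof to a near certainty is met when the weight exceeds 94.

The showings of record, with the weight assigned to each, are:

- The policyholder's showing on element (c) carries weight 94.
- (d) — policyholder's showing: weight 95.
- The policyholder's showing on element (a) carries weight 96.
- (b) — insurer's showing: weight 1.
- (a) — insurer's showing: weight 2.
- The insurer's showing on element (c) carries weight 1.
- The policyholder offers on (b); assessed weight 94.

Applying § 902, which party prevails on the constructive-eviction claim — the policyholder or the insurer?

At Stage 1 the policyholder must meet proof to a near certainty (weight exceeds 94): on (a) the weight is 96 less the opposing 2 gives net 94, which does not exceed 94, so (a) does not meet the standard; on (b) the weight is 94 less the opposing 1 gives net 93, ≤ 94, so (b) does not meet the standard; on (c) the weight is 94 less the opposing 1 gives net 93, which does not exceed 94, so (c) does not meet the standard; on (d) the weight is 95, > 94, so (d) meets the standard.
  The policyholder does not carry Stage 1.
The insurer prevails.

insurer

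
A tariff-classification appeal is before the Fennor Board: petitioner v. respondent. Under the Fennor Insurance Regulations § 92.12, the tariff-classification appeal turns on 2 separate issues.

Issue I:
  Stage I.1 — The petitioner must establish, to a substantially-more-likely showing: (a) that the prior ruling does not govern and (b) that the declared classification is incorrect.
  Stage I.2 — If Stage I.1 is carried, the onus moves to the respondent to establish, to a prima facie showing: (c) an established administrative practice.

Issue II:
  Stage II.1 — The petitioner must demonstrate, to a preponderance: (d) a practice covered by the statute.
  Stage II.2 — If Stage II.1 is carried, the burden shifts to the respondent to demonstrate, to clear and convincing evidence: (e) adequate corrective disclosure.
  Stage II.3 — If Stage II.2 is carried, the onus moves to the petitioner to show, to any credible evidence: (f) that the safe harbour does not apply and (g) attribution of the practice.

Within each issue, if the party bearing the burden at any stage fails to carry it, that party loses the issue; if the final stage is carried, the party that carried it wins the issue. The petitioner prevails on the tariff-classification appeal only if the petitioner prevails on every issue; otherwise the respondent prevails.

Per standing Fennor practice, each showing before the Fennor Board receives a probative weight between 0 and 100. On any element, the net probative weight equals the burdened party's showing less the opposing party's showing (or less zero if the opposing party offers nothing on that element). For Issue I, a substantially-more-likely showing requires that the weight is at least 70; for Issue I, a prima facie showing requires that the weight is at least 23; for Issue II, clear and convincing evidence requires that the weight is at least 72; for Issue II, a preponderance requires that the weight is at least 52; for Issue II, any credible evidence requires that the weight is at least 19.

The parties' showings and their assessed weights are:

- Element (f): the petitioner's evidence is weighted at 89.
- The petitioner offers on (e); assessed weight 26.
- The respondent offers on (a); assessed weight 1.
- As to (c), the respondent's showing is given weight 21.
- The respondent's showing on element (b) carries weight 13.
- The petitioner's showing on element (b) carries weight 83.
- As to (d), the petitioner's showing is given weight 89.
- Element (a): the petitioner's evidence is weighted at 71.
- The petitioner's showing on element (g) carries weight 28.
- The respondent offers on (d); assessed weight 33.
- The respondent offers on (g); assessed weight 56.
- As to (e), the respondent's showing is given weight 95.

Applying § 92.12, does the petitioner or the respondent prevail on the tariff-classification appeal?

— Issue I —
Stage I.1 — burden on petitioner; standard: a substantially-more-likely showing (weight is at least 70).
    (a): 71 − 1 = 70 ≥ 70 [met]
    (b): 83 − 13 = 70 ≥ 70 [met]
  Stage I.1 is satisfied; the onus moves to the respondent.
Stage I.2 — burden on respondent; standard: a prima facie showing (weight is at least 23).
    (c): 21 < 23 [not met]
  Not every element is met, so the respondent fails to carry Stage I.2.
So the petitioner prevails on this issue.
— Issue II —
Stage II.1 — burden on petitioner; standard: a preponderance (weight is at least 52).
    (d): 89 − 33 = 56 ≥ 52 [met]
  Stage II.1 carried; the burden shifts to the respondent.
Stage II.2 — burden on respondent; standard: clear and convincing evidence (weight is at least 72).
    (e): 95 − 26 = 69 < 72 [not met]
  The respondent does not carry Stage II.2.
The petitioner prevails on this issue.
Per-issue: Issue I → petitioner; Issue II → petitioner. The petitioner must prevail on every issue; overall, the petitioner prevails.

petitioner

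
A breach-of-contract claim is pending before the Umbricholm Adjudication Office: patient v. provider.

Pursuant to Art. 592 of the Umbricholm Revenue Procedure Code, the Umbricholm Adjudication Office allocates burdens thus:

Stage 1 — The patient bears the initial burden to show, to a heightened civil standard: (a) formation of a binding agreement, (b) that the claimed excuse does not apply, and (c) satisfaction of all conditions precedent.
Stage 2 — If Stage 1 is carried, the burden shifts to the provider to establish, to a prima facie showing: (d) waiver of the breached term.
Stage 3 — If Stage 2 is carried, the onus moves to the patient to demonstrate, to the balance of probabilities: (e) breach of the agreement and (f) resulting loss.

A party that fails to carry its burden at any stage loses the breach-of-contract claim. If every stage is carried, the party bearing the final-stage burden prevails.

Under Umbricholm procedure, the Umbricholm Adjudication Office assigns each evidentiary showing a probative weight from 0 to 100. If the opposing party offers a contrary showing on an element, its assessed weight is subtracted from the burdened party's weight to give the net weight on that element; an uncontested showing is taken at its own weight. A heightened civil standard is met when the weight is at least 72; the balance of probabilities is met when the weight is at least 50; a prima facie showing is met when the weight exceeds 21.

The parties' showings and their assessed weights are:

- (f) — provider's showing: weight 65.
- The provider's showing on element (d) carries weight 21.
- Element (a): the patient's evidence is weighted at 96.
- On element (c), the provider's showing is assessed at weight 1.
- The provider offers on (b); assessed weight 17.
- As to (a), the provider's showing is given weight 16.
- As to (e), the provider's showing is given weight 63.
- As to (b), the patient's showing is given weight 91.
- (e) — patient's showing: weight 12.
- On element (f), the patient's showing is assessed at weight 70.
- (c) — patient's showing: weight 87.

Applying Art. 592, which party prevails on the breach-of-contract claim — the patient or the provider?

patient

Stage 1 (patient, a heightened civil standard, weight is at least 72): (a) net 96−16=80 ≥ 72 — meets; (b) net 91−17=74 ≥ 72 — meets; (c) net 87−1=86 ≥ 72 — meets.
  Stage 1 carried; the burden shifts to the provider.
Stage 2 (provider, a prima facie showing, weight exceeds 21): (d) 21 ≤ 21 — fails.
  The provider does not carry Stage 2.
The patient prevails.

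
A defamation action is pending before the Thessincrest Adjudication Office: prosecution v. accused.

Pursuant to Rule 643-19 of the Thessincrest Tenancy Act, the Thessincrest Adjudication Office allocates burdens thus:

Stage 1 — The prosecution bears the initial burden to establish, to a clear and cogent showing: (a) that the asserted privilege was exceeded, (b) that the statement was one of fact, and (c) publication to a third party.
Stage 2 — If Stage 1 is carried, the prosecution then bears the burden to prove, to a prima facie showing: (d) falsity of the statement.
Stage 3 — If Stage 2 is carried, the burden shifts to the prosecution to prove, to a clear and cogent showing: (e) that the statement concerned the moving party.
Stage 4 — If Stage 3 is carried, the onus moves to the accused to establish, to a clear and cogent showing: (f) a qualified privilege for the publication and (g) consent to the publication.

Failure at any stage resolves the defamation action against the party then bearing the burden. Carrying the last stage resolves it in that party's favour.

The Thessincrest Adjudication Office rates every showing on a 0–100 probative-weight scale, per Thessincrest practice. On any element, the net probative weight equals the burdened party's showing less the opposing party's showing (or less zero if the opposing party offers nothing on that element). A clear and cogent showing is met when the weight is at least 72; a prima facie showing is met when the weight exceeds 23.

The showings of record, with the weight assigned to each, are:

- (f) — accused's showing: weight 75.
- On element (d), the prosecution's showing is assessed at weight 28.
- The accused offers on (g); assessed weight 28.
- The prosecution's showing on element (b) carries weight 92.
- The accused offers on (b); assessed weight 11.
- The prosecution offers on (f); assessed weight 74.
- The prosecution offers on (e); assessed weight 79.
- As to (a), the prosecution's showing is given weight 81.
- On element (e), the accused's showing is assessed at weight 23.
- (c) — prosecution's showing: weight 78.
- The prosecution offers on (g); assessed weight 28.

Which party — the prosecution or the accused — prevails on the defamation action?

accused

Stage 1 — burden on prosecution; standard: a clear and cogent showing (weight is at least 72).
    (a): 81 ≥ 72 [met]
    (b): 92 − 11 = 81 ≥ 72 [met]
    (c): 78 ≥ 72 [met]
  Stage 1 is satisfied; the prosecution continues to bear the burden.
Stage 2 — burden on prosecution; standard: a prima facie showing (weight exceeds 23).
    (d): 28 > 23 [met]
  Stage 2 is satisfied; the prosecution continues to bear the burden.
Stage 3 — burden on prosecution; standard: a clear and cogent showing (weight is at least 72).
    (e): 79 − 23 = 56 < 72 [not met]
  Not every element is met, so the prosecution fails to carry Stage 3.
So the accused prevails.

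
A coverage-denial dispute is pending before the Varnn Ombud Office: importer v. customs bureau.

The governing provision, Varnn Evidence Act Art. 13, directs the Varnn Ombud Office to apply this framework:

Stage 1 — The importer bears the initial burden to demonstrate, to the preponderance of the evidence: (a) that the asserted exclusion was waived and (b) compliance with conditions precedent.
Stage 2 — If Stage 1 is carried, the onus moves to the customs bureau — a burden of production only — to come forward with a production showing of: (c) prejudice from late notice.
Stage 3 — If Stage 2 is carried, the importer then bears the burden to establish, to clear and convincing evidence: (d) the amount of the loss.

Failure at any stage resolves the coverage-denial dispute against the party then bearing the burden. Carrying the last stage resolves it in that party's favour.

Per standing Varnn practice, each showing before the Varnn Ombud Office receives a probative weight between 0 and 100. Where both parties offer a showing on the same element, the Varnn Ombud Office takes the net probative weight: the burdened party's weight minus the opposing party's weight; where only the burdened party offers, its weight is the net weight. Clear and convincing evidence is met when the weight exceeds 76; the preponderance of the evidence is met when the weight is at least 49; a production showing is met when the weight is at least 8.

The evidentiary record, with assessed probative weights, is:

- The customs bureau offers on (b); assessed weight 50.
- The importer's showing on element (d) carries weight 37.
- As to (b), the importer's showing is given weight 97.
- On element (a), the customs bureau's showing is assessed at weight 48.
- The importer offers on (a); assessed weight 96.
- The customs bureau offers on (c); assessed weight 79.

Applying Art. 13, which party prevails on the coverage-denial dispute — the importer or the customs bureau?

Stage 1 (importer, the preponderance of the evidence, weight is at least 49): (a) net 96−48=48 < 49 — fails; (b) net 97−50=47 < 49 — fails.
  Stage 1 not carried; the importer fails its burden.
The customs bureau prevails.

customs bureau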